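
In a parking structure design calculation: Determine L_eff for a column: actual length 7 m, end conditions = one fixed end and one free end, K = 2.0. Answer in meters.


L_eff = K * L
= 2.0 * 7
= 14.0 m

14.0 m


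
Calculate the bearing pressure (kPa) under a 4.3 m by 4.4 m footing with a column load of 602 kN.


A = 4.3 * 4.4 = 18.92 m^2
q = P / A = 602 / 18.92
= 31.8182 kPa

31.8182 kPa


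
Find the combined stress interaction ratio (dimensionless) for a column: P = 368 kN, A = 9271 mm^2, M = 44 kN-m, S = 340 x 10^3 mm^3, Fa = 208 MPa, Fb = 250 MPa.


f_a = P / A = 368000.0 / 9271 = 39.6937 MPa
f_b = M / S = 44000000.0 / 340000.0 = 129.4118 MPa
Ratio = f_a / Fa + f_b / Fb
= 39.6937 / 208 + 129.4118 / 250
= 0.7085 (dimensionless)

0.7085 (dimensionless)


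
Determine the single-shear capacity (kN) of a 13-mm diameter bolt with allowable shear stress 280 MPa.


A = pi * d^2 / 4 = pi * 13^2 / 4 = 132.7323 mm^2
V = f_v * A / 1000 = 280 * 132.7323 / 1000
= 37.165 kN

37.165 kN


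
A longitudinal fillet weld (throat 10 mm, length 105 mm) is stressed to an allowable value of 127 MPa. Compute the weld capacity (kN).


Strength = throat * length * allowable stress
= 10 * 105 * 127 N
= 133350 N
= 133.35 kN

133.35 kN


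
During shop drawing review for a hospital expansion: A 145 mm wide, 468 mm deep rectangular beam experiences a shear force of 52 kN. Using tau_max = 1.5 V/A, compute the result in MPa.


A = b * h = 145 * 468 = 67860 mm^2
V = 52 kN = 52000.0 N
tau_max = 1.5 * V / A = 1.5 * 52000.0 / 67860
= 1.1494 MPa

1.1494 MPa


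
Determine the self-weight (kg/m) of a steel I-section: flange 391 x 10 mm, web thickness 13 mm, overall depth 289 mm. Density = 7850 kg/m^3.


A_flanges = 2 * 391 * 10 = 7820 mm^2
A_web = (289 - 2 * 10) * 13 = 3497 mm^2
A_total = 7820 + 3497 = 11317 mm^2 = 0.011317 m^2
Weight = rho * A = 7850 * 0.011317 = 88.8384 kg/m

88.8384 kg/m


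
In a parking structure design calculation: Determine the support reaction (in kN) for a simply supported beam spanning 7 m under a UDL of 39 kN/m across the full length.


Total load = w * L = 39 * 7 = 273 kN
By symmetry, each reaction R = total / 2 = 273 / 2 = 136.5 kN

136.5 kN


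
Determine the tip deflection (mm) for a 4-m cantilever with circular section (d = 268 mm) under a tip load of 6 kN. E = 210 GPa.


I = pi * d^4 / 64 = pi * 268^4 / 64 = 253226454.78 mm^4
L = 4000.0 mm, P = 6000.0 N, E = 210000.0 MPa
delta = P * L^3 / (3 * E * I)
= 6000.0 * 4000.0^3 / (3 * 210000.0 * 253226454.78)
= 2.407 mm

2.407 mm


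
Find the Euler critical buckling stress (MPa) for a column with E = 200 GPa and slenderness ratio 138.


sigma_cr = pi^2 * E / lambda^2
= 9.8696 * 200000.0 / 138^2
= 9.8696 * 200000.0 / 19044
= 103.6505 MPa

103.6505 MPa


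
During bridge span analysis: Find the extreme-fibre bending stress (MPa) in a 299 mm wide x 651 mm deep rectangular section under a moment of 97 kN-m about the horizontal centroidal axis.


I = b * h^3 / 12 = 299 * 651^3 / 12 = 6874370070.75 mm^4
y = h / 2 = 651 / 2 = 325.5 mm
M = 97 kN-m = 97000000.0 N-mm
sigma = M * y / I = 97000000.0 * 325.5 / 6874370070.75
= 4.59 MPa

4.59 MPa


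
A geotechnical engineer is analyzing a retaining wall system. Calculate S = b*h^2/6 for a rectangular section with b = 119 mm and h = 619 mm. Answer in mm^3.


S = b * h^2 / 6
= 119 * 619^2 / 6
= 119 * 383161 / 6
= 7599359.83 mm^3

7599359.83 mm^3


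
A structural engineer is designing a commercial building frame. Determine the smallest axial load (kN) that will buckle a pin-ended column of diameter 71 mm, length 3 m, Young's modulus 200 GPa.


I = pi * d^4 / 64 = 1247392.97 mm^4
L = 3000.0 mm
P_cr = pi^2 * E * I / L^2
= 9.8696 * 200000.0 * 1247392.97 / 3000.0^2
= 273583.89 N = 273.5839 kN

273.5839 kN


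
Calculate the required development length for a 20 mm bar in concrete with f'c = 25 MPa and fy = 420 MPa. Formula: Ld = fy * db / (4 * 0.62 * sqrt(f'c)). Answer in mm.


Ld = (fy * db) / (4 * 0.62 * sqrt(f'c))
= (420 * 20) / (4 * 0.62 * sqrt(25))
= 8400 / 12.4
= 677.42 mm

677.42 mm


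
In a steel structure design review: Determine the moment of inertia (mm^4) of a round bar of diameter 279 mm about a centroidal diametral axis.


r = d / 2 = 279 / 2 = 139.5 mm
I = pi * r^4 / 4 = pi * 139.5^4 / 4
= 297431329.11 mm^4

297431329.11 mm^4


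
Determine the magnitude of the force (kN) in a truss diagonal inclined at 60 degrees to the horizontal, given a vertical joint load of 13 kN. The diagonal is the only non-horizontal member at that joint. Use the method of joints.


At the joint, only the diagonal has a vertical component, so vertical equilibrium gives:
F * sin(60) = 13
F = 13 / sin(60)
= 13 / 0.866025
= 15.01 kN

15.01 kN


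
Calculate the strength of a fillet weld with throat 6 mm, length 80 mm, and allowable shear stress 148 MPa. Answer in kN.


Strength = throat * length * allowable stress
= 6 * 80 * 148 N
= 71040 N
= 71.04 kN

71.04 kN


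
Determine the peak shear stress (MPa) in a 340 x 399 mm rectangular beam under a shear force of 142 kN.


A = b * h = 340 * 399 = 135660 mm^2
V = 142 kN = 142000.0 N
tau_max = 1.5 * V / A = 1.5 * 142000.0 / 135660
= 1.5701 MPa

1.5701 MPa


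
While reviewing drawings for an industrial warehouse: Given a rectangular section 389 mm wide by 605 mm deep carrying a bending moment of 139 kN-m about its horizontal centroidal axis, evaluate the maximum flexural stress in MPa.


I = b * h^3 / 12 = 389 * 605^3 / 12 = 7178512802.08 mm^4
y = h / 2 = 605 / 2 = 302.5 mm
M = 139 kN-m = 139000000.0 N-mm
sigma = M * y / I = 139000000.0 * 302.5 / 7178512802.08
= 5.86 MPa

5.86 MPa


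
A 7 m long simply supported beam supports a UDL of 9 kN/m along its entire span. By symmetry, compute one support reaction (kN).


Total load = w * L = 9 * 7 = 63 kN
By symmetry, each reaction R = total / 2 = 63 / 2 = 31.5 kN

31.5 kN


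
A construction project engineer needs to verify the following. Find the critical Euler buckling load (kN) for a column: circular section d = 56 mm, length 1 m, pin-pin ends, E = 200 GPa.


I = pi * d^4 / 64 = 482749.69 mm^4
L = 1000.0 mm
P_cr = pi^2 * E * I / L^2
= 9.8696 * 200000.0 * 482749.69 / 1000.0^2
= 952909.7 N = 952.9097 kN

952.9097 kN


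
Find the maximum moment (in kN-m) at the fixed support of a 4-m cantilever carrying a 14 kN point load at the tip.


For a cantilever with a point load at the free end:
M_max = P * L = 14 * 4 = 56 kN-m

56 kN-m


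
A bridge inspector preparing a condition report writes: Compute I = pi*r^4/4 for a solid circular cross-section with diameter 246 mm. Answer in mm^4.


r = d / 2 = 246 / 2 = 123.0 mm
I = pi * r^4 / 4 = pi * 123.0^4 / 4
= 179767147.47 mm^4

179767147.47 mm^4


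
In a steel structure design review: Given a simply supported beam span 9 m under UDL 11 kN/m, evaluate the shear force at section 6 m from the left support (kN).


R_A = w * L / 2 = 11 * 9 / 2 = 49.5 kN
V(x) = R_A - w * x = 49.5 - 11 * 6
= -16.5 kN

-16.5 kN


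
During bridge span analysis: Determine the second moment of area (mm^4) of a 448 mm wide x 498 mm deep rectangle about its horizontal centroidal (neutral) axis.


I = b * h^3 / 12
= 448 * 498^3 / 12
= 448 * 123505992 / 12
= 4610890368.0 mm^4

4610890368.0 mm^4


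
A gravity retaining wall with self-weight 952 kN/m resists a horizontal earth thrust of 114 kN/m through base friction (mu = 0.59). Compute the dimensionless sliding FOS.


Resisting force = mu * W = 0.59 * 952 = 561.68 kN/m
FOS = Resisting / Driving = 561.68 / 114
= 4.927 (dimensionless)

4.927 (dimensionless)


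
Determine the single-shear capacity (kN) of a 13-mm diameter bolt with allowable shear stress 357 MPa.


A = pi * d^2 / 4 = pi * 13^2 / 4 = 132.7323 mm^2
V = f_v * A / 1000 = 357 * 132.7323 / 1000
= 47.3854 kN

47.3854 kN


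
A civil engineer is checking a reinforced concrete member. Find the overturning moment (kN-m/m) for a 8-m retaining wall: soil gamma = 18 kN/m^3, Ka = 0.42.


Pa = 0.5 * Ka * gamma * H^2
= 0.5 * 0.42 * 18 * 8^2
= 241.92 kN/m
Arm = H / 3 = 8 / 3 = 2.6667 m
Mo = Pa * arm = Pa * H / 3 = 241.92 * 8 / 3 = 645.12 kN-m/m

645.12 kN-m/m


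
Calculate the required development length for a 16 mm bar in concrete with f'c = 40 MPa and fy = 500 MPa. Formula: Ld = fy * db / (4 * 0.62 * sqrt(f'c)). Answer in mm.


Ld = (fy * db) / (4 * 0.62 * sqrt(f'c))
= (500 * 16) / (4 * 0.62 * sqrt(40))
= 8000 / 15.6849
= 510.04 mm

510.04 mm


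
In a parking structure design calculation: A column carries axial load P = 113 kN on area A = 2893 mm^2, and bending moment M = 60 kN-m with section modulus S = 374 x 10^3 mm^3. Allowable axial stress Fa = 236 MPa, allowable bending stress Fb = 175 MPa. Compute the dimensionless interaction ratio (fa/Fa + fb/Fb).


f_a = P / A = 113000.0 / 2893 = 39.0598 MPa
f_b = M / S = 60000000.0 / 374000.0 = 160.4278 MPa
Ratio = f_a / Fa + f_b / Fb
= 39.0598 / 236 + 160.4278 / 175
= 1.0822 (dimensionless)

1.0822 (dimensionless)


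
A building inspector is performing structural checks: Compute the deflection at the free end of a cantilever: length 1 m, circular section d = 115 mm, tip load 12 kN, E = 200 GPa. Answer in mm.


I = pi * d^4 / 64 = pi * 115^4 / 64 = 8585414.35 mm^4
L = 1000.0 mm, P = 12000.0 N, E = 200000.0 MPa
delta = P * L^3 / (3 * E * I)
= 12000.0 * 1000.0^3 / (3 * 200000.0 * 8585414.35)
= 2.3295 mm

2.3295 mm


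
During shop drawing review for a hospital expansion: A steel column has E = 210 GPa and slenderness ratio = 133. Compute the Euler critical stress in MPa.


sigma_cr = pi^2 * E / lambda^2
= 9.8696 * 210000.0 / 133^2
= 9.8696 * 210000.0 / 17689
= 117.1698 MPa

117.1698 MPa


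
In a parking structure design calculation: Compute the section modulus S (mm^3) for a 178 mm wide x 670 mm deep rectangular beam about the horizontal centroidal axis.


S = b * h^2 / 6
= 178 * 670^2 / 6
= 178 * 448900 / 6
= 13317366.67 mm^3

13317366.67 mm^3


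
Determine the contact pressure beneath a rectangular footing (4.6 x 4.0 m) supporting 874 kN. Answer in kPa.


A = 4.6 * 4.0 = 18.4 m^2
q = P / A = 874 / 18.4
= 47.5 kPa

47.5 kPa


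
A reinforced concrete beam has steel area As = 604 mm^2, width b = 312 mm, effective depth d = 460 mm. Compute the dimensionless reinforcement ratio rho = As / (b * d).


rho = As / (b * d)
= 604 / (312 * 460)
= 604 / 143520
= 0.004208 (dimensionless)

0.004208 (dimensionless)


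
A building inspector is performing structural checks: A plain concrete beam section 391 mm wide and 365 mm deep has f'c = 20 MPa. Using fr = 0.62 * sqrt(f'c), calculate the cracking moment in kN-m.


fr = 0.62 * sqrt(20) = 0.62 * 4.4721 = 2.7727 MPa
I = 391 * 365^3 / 12 = 1584433822.92 mm^4
y_t = 182.5 mm
M_cr = fr * I / y_t = 2.7727 * 1584433822.92 / 182.5 N-mm
= 24.0723 kN-m

24.0723 kN-m


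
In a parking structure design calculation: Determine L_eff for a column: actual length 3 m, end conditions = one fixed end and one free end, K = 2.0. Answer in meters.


L_eff = K * L
= 2.0 * 3
= 6.0 m

6.0 m


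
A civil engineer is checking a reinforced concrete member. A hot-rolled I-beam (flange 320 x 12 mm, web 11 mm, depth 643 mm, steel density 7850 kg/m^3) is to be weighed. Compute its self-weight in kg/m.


A_flanges = 2 * 320 * 12 = 7680 mm^2
A_web = (643 - 2 * 12) * 11 = 6809 mm^2
A_total = 7680 + 6809 = 14489 mm^2 = 0.014489 m^2
Weight = rho * A = 7850 * 0.014489 = 113.7387 kg/m

113.7387 kg/m


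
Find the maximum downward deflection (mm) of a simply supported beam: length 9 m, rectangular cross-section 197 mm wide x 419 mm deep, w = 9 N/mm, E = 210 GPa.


I = 197 * 419^3 / 12 = 1207610968.58 mm^4
L = 9000.0 mm, w = 9 N/mm, E = 210000.0 MPa
delta = 5 * w * L^4 / (384 * E * I)
= 5 * 9 * 9000.0^4 / (384 * 210000.0 * 1207610968.58)
= 3.0318 mm

3.0318 mm


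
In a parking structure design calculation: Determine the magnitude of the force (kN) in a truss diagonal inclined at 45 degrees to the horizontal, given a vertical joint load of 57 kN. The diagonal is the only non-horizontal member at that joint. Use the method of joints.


At the joint, only the diagonal has a vertical component, so vertical equilibrium gives:
F * sin(45) = 57
F = 57 / sin(45)
= 57 / 0.707107
= 80.61 kN

80.61 kN


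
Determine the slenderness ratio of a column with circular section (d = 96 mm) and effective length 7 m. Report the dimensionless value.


Radius of gyration r = d / 4 = 96 / 4 = 24.0 mm
L_eff = 7000.0 mm
Slenderness ratio = L / r = 7000.0 / 24.0 = 291.67 (dimensionless)

291.67 (dimensionless)


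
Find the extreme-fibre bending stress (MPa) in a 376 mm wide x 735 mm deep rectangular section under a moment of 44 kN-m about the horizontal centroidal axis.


I = b * h^3 / 12 = 376 * 735^3 / 12 = 12441381750.0 mm^4
y = h / 2 = 735 / 2 = 367.5 mm
M = 44 kN-m = 44000000.0 N-mm
sigma = M * y / I = 44000000.0 * 367.5 / 12441381750.0
= 1.3 MPa

1.3 MPa


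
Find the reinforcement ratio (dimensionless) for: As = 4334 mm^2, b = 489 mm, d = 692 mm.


rho = As / (b * d)
= 4334 / (489 * 692)
= 4334 / 338388
= 0.012808 (dimensionless)

0.012808 (dimensionless)


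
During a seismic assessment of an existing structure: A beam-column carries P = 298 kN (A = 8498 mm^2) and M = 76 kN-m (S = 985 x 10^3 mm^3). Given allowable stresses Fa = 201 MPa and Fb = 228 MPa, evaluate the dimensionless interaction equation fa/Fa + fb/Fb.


f_a = P / A = 298000.0 / 8498 = 35.0671 MPa
f_b = M / S = 76000000.0 / 985000.0 = 77.1574 MPa
Ratio = f_a / Fa + f_b / Fb
= 35.0671 / 201 + 77.1574 / 228
= 0.5129 (dimensionless)

0.5129 (dimensionless)


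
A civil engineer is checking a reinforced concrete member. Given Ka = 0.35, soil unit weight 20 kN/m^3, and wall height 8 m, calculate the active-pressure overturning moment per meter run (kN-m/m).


Pa = 0.5 * Ka * gamma * H^2
= 0.5 * 0.35 * 20 * 8^2
= 224.0 kN/m
Arm = H / 3 = 8 / 3 = 2.6667 m
Mo = Pa * arm = Pa * H / 3 = 224.0 * 8 / 3 = 597.3333 kN-m/m

597.3333 kN-m/m


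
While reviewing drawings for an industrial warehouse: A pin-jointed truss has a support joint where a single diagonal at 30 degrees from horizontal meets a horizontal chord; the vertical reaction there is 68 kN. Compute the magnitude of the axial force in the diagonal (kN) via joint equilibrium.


At the joint, only the diagonal has a vertical component, so vertical equilibrium gives:
F * sin(30) = 68
F = 68 / sin(30)
= 68 / 0.5
= 136.0 kN

136.0 kN


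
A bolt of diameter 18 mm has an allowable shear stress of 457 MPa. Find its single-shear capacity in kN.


A = pi * d^2 / 4 = pi * 18^2 / 4 = 254.469 mm^2
V = f_v * A / 1000 = 457 * 254.469 / 1000
= 116.2923 kN

116.2923 kN


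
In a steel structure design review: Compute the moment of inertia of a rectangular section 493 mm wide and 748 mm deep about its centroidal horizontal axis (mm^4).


I = b * h^3 / 12
= 493 * 748^3 / 12
= 493 * 418508992 / 12
= 17193744421.33 mm^4

17193744421.33 mm^4


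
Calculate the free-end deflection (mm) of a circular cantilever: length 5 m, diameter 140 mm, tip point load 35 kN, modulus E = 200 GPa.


I = pi * d^4 / 64 = pi * 140^4 / 64 = 18857409.9 mm^4
L = 5000.0 mm, P = 35000.0 N, E = 200000.0 MPa
delta = P * L^3 / (3 * E * I)
= 35000.0 * 5000.0^3 / (3 * 200000.0 * 18857409.9)
= 386.6738 mm

386.6738 mm


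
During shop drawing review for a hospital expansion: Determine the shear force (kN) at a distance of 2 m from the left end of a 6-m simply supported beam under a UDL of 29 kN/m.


R_A = w * L / 2 = 29 * 6 / 2 = 87.0 kN
V(x) = R_A - w * x = 87.0 - 29 * 2
= 29.0 kN

29.0 kN


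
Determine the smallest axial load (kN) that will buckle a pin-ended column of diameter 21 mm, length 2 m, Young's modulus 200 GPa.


I = pi * d^4 / 64 = 9546.56 mm^4
L = 2000.0 mm
P_cr = pi^2 * E * I / L^2
= 9.8696 * 200000.0 * 9546.56 / 2000.0^2
= 4711.04 N = 4.711 kN

4.711 kN


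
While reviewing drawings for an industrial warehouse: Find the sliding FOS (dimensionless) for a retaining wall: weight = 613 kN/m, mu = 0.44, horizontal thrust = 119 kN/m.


Resisting force = mu * W = 0.44 * 613 = 269.72 kN/m
FOS = Resisting / Driving = 269.72 / 119
= 2.2666 (dimensionless)

2.2666 (dimensionless)


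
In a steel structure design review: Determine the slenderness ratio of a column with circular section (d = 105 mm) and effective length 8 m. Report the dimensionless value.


Radius of gyration r = d / 4 = 105 / 4 = 26.25 mm
L_eff = 8000.0 mm
Slenderness ratio = L / r = 8000.0 / 26.25 = 304.76 (dimensionless)

304.76 (dimensionless)


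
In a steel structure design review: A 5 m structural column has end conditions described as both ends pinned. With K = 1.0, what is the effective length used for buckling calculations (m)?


L_eff = K * L
= 1.0 * 5
= 5.0 m

5.0 m


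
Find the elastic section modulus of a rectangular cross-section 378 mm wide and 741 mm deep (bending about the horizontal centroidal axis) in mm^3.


S = b * h^2 / 6
= 378 * 741^2 / 6
= 378 * 549081 / 6
= 34592103.0 mm^3

34592103.0 mm^3


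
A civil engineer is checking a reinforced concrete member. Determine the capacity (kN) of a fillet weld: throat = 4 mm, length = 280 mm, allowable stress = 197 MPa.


Strength = throat * length * allowable stress
= 4 * 280 * 197 N
= 220640 N
= 220.64 kN

220.64 kN


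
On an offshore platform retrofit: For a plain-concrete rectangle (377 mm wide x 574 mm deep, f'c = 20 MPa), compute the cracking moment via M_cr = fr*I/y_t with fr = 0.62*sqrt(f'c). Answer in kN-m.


fr = 0.62 * sqrt(20) = 0.62 * 4.4721 = 2.7727 MPa
I = 377 * 574^3 / 12 = 5941495620.67 mm^4
y_t = 287.0 mm
M_cr = fr * I / y_t = 2.7727 * 5941495620.67 / 287.0 N-mm
= 57.4011 kN-m

57.4011 kN-m


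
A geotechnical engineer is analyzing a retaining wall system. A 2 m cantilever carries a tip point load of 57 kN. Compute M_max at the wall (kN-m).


For a cantilever with a point load at the free end:
M_max = P * L = 57 * 2 = 114 kN-m

114 kN-m


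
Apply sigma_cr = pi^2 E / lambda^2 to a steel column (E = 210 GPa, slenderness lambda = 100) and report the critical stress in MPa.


sigma_cr = pi^2 * E / lambda^2
= 9.8696 * 210000.0 / 100^2
= 9.8696 * 210000.0 / 10000
= 207.2617 MPa

207.2617 MPa


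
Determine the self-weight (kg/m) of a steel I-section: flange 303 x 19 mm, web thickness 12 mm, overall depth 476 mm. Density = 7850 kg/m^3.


A_flanges = 2 * 303 * 19 = 11514 mm^2
A_web = (476 - 2 * 19) * 12 = 5256 mm^2
A_total = 11514 + 5256 = 16770 mm^2 = 0.016770 m^2
Weight = rho * A = 7850 * 0.016770 = 131.6445 kg/m

131.6445 kg/m


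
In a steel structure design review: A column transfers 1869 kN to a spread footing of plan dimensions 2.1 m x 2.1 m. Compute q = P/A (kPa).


A = 2.1 * 2.1 = 4.41 m^2
q = P / A = 1869 / 4.41
= 423.8095 kPa

423.8095 kPa


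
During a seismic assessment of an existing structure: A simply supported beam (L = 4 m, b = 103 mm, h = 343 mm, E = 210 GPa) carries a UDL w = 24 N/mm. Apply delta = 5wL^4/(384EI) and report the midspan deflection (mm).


I = 103 * 343^3 / 12 = 346368460.08 mm^4
L = 4000.0 mm, w = 24 N/mm, E = 210000.0 MPa
delta = 5 * w * L^4 / (384 * E * I)
= 5 * 24 * 4000.0^4 / (384 * 210000.0 * 346368460.08)
= 1.0998 mm

1.0998 mm


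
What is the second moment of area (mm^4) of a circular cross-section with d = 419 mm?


r = d / 2 = 419 / 2 = 209.5 mm
I = pi * r^4 / 4 = pi * 209.5^4 / 4
= 1512954929.05 mm^4

1512954929.05 mm^4


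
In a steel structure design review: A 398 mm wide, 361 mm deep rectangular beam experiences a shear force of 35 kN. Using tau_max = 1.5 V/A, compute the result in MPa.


A = b * h = 398 * 361 = 143678 mm^2
V = 35 kN = 35000.0 N
tau_max = 1.5 * V / A = 1.5 * 35000.0 / 143678
= 0.3654 MPa

0.3654 MPa


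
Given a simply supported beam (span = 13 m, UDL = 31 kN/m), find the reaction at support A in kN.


Total load = w * L = 31 * 13 = 403 kN
By symmetry, each reaction R = total / 2 = 403 / 2 = 201.5 kN

201.5 kN


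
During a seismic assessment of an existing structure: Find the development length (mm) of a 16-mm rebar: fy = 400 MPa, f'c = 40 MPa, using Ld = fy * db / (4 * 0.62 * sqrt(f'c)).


Ld = (fy * db) / (4 * 0.62 * sqrt(f'c))
= (400 * 16) / (4 * 0.62 * sqrt(40))
= 6400 / 15.6849
= 408.04 mm

408.04 mm


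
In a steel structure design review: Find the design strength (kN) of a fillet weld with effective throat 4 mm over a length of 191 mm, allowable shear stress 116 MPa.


Strength = throat * length * allowable stress
= 4 * 191 * 116 N
= 88624 N
= 88.62 kN

88.62 kN


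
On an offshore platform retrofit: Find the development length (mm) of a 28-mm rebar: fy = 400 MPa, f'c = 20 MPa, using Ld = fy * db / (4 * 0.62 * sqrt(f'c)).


Ld = (fy * db) / (4 * 0.62 * sqrt(f'c))
= (400 * 28) / (4 * 0.62 * sqrt(20))
= 11200 / 11.0909
= 1009.84 mm

1009.84 mm


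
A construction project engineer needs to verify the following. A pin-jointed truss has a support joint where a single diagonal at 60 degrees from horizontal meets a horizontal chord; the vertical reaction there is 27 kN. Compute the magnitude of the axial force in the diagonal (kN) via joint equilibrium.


At the joint, only the diagonal has a vertical component, so vertical equilibrium gives:
F * sin(60) = 27
F = 27 / sin(60)
= 27 / 0.866025
= 31.18 kN

31.18 kN


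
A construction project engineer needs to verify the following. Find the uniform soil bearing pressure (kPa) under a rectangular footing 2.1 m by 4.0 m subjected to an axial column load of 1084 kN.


A = 2.1 * 4.0 = 8.4 m^2
q = P / A = 1084 / 8.4
= 129.0476 kPa

129.0476 kPa


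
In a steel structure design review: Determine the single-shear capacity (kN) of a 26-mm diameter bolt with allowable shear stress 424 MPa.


A = pi * d^2 / 4 = pi * 26^2 / 4 = 530.9292 mm^2
V = f_v * A / 1000 = 424 * 530.9292 / 1000
= 225.114 kN

225.114 kN


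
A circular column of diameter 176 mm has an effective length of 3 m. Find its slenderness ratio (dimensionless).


Radius of gyration r = d / 4 = 176 / 4 = 44.0 mm
L_eff = 3000.0 mm
Slenderness ratio = L / r = 3000.0 / 44.0 = 68.18 (dimensionless)

68.18 (dimensionless)


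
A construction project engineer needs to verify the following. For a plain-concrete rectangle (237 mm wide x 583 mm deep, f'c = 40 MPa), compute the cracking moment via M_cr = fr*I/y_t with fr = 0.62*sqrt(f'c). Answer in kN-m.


fr = 0.62 * sqrt(40) = 0.62 * 6.3246 = 3.9212 MPa
I = 237 * 583^3 / 12 = 3913566918.25 mm^4
y_t = 291.5 mm
M_cr = fr * I / y_t = 3.9212 * 3913566918.25 / 291.5 N-mm
= 52.6448 kN-m

52.6448 kN-m


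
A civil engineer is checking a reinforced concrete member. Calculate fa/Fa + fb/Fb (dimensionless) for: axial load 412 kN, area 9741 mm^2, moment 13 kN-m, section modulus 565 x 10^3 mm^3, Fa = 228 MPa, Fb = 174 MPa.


f_a = P / A = 412000.0 / 9741 = 42.2955 MPa
f_b = M / S = 13000000.0 / 565000.0 = 23.0088 MPa
Ratio = f_a / Fa + f_b / Fb
= 42.2955 / 228 + 23.0088 / 174
= 0.3177 (dimensionless)

0.3177 (dimensionless)


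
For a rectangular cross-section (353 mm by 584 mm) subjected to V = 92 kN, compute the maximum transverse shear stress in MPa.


A = b * h = 353 * 584 = 206152 mm^2
V = 92 kN = 92000.0 N
tau_max = 1.5 * V / A = 1.5 * 92000.0 / 206152
= 0.6694 MPa

0.6694 MPa


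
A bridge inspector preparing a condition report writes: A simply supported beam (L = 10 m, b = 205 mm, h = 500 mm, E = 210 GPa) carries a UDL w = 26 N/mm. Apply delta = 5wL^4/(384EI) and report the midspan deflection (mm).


I = 205 * 500^3 / 12 = 2135416666.67 mm^4
L = 10000.0 mm, w = 26 N/mm, E = 210000.0 MPa
delta = 5 * w * L^4 / (384 * E * I)
= 5 * 26 * 10000.0^4 / (384 * 210000.0 * 2135416666.67)
= 7.5494 mm

7.5494 mm


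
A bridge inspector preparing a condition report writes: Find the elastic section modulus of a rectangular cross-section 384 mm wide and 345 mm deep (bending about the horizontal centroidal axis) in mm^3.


S = b * h^2 / 6
= 384 * 345^2 / 6
= 384 * 119025 / 6
= 7617600.0 mm^3

7617600.0 mm^3


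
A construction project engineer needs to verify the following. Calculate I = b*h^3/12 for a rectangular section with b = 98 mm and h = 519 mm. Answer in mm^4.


I = b * h^3 / 12
= 98 * 519^3 / 12
= 98 * 139798359 / 12
= 1141686598.5 mm^4

1141686598.5 mm^4


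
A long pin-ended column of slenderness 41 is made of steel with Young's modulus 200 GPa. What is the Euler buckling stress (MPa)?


sigma_cr = pi^2 * E / lambda^2
= 9.8696 * 200000.0 / 41^2
= 9.8696 * 200000.0 / 1681
= 1174.2539 MPa

1174.2539 MPa


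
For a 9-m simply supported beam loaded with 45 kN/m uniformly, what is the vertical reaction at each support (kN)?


Total load = w * L = 45 * 9 = 405 kN
By symmetry, each reaction R = total / 2 = 405 / 2 = 202.5 kN

202.5 kN


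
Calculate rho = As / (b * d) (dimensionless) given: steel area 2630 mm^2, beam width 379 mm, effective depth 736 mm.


rho = As / (b * d)
= 2630 / (379 * 736)
= 2630 / 278944
= 0.009428 (dimensionless)

0.009428 (dimensionless)


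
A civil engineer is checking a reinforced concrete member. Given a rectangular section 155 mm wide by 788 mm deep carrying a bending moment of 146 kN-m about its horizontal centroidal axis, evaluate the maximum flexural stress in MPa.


I = b * h^3 / 12 = 155 * 788^3 / 12 = 6320175013.33 mm^4
y = h / 2 = 788 / 2 = 394.0 mm
M = 146 kN-m = 146000000.0 N-mm
sigma = M * y / I = 146000000.0 * 394.0 / 6320175013.33
= 9.1 MPa

9.1 MPa


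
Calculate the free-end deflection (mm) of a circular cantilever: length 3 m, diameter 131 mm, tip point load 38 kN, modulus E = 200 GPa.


I = pi * d^4 / 64 = pi * 131^4 / 64 = 14456231.07 mm^4
L = 3000.0 mm, P = 38000.0 N, E = 200000.0 MPa
delta = P * L^3 / (3 * E * I)
= 38000.0 * 3000.0^3 / (3 * 200000.0 * 14456231.07)
= 118.2881 mm

118.2881 mm


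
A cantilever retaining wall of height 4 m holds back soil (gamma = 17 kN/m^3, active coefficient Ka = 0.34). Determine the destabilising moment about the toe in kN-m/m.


Pa = 0.5 * Ka * gamma * H^2
= 0.5 * 0.34 * 17 * 4^2
= 46.24 kN/m
Arm = H / 3 = 4 / 3 = 1.3333 m
Mo = Pa * arm = Pa * H / 3 = 46.24 * 4 / 3 = 61.6533 kN-m/m

61.6533 kN-m/m


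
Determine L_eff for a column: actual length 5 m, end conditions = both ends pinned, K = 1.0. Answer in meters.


L_eff = K * L
= 1.0 * 5
= 5.0 m

5.0 m


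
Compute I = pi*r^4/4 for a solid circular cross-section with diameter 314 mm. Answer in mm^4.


r = d / 2 = 314 / 2 = 157.0 mm
I = pi * r^4 / 4 = pi * 157.0^4 / 4
= 477186876.19 mm^4

477186876.19 mm^4


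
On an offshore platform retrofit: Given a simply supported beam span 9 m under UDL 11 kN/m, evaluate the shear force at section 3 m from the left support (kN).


R_A = w * L / 2 = 11 * 9 / 2 = 49.5 kN
V(x) = R_A - w * x = 49.5 - 11 * 3
= 16.5 kN

16.5 kN


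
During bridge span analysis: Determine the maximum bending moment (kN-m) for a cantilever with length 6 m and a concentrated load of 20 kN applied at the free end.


For a cantilever with a point load at the free end:
M_max = P * L = 20 * 6 = 120 kN-m

120 kN-m


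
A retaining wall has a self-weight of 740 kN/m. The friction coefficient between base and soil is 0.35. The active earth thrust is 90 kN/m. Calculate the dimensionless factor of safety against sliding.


Resisting force = mu * W = 0.35 * 740 = 259.0 kN/m
FOS = Resisting / Driving = 259.0 / 90
= 2.8778 (dimensionless)

2.8778 (dimensionless)


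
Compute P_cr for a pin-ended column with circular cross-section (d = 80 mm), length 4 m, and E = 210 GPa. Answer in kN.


I = pi * d^4 / 64 = 2010619.3 mm^4
L = 4000.0 mm
P_cr = pi^2 * E * I / L^2
= 9.8696 * 210000.0 * 2010619.3 / 4000.0^2
= 260452.72 N = 260.4527 kN

260.4527 kN


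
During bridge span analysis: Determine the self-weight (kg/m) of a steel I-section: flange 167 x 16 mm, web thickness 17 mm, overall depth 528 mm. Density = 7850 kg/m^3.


A_flanges = 2 * 167 * 16 = 5344 mm^2
A_web = (528 - 2 * 16) * 17 = 8432 mm^2
A_total = 5344 + 8432 = 13776 mm^2 = 0.013776 m^2
Weight = rho * A = 7850 * 0.013776 = 108.1416 kg/m

108.1416 kg/m


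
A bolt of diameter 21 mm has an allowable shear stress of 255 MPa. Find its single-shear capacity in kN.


A = pi * d^2 / 4 = pi * 21^2 / 4 = 346.3606 mm^2
V = f_v * A / 1000 = 255 * 346.3606 / 1000
= 88.322 kN

88.322 kN


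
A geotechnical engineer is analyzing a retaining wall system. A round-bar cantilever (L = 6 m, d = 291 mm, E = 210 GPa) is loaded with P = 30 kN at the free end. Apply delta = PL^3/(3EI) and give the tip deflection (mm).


I = pi * d^4 / 64 = pi * 291^4 / 64 = 351999344.44 mm^4
L = 6000.0 mm, P = 30000.0 N, E = 210000.0 MPa
delta = P * L^3 / (3 * E * I)
= 30000.0 * 6000.0^3 / (3 * 210000.0 * 351999344.44)
= 29.2208 mm

29.2208 mm


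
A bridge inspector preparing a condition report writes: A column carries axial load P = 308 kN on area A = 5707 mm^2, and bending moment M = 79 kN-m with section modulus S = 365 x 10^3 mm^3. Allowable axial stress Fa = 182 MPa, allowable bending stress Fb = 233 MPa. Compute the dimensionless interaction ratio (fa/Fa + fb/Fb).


f_a = P / A = 308000.0 / 5707 = 53.9688 MPa
f_b = M / S = 79000000.0 / 365000.0 = 216.4384 MPa
Ratio = f_a / Fa + f_b / Fb
= 53.9688 / 182 + 216.4384 / 233
= 1.2255 (dimensionless)

1.2255 (dimensionless)


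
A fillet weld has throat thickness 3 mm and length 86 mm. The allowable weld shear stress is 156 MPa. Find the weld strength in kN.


Strength = throat * length * allowable stress
= 3 * 86 * 156 N
= 40248 N
= 40.25 kN

40.25 kN


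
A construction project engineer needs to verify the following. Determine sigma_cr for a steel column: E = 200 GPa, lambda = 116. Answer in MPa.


sigma_cr = pi^2 * E / lambda^2
= 9.8696 * 200000.0 / 116^2
= 9.8696 * 200000.0 / 13456
= 146.6945 MPa

146.6945 MPa


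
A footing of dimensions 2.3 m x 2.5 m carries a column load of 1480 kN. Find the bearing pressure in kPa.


A = 2.3 * 2.5 = 5.75 m^2
q = P / A = 1480 / 5.75
= 257.3913 kPa

257.3913 kPa


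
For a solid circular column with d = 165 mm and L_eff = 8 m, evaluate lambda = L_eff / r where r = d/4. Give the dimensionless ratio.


Radius of gyration r = d / 4 = 165 / 4 = 41.25 mm
L_eff = 8000.0 mm
Slenderness ratio = L / r = 8000.0 / 41.25 = 193.94 (dimensionless)

193.94 (dimensionless)


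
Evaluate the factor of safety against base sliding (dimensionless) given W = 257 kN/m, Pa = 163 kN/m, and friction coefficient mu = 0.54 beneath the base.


Resisting force = mu * W = 0.54 * 257 = 138.78 kN/m
FOS = Resisting / Driving = 138.78 / 163
= 0.8514 (dimensionless)

0.8514 (dimensionless)


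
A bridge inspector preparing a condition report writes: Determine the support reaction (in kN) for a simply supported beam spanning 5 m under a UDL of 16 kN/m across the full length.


Total load = w * L = 16 * 5 = 80 kN
By symmetry, each reaction R = total / 2 = 80 / 2 = 40.0 kN

40.0 kN


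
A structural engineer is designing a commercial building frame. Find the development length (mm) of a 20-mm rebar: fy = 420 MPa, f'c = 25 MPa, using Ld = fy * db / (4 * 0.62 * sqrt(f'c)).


Ld = (fy * db) / (4 * 0.62 * sqrt(f'c))
= (420 * 20) / (4 * 0.62 * sqrt(25))
= 8400 / 12.4
= 677.42 mm

677.42 mm


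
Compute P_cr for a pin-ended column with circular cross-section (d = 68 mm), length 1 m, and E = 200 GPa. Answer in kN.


I = pi * d^4 / 64 = 1049555.84 mm^4
L = 1000.0 mm
P_cr = pi^2 * E * I / L^2
= 9.8696 * 200000.0 * 1049555.84 / 1000.0^2
= 2071740.19 N = 2071.7402 kN

2071.7402 kN


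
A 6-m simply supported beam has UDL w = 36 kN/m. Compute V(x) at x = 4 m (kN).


R_A = w * L / 2 = 36 * 6 / 2 = 108.0 kN
V(x) = R_A - w * x = 108.0 - 36 * 4
= -36.0 kN

-36.0 kN


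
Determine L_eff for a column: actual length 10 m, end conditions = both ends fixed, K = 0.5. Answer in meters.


L_eff = K * L
= 0.5 * 10
= 5.0 m

5.0 m


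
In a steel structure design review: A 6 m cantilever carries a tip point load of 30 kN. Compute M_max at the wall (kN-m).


For a cantilever with a point load at the free end:
M_max = P * L = 30 * 6 = 180 kN-m

180 kN-m


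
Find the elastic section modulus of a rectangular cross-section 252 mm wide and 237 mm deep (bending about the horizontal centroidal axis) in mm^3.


S = b * h^2 / 6
= 252 * 237^2 / 6
= 252 * 56169 / 6
= 2359098.0 mm^3

2359098.0 mm^3


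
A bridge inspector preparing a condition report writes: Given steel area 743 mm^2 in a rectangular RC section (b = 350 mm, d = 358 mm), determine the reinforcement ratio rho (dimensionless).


rho = As / (b * d)
= 743 / (350 * 358)
= 743 / 125300
= 0.00593 (dimensionless)

0.00593 (dimensionless)


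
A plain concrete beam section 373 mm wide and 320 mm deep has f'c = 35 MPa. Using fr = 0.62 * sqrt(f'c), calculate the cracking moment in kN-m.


fr = 0.62 * sqrt(35) = 0.62 * 5.9161 = 3.668 MPa
I = 373 * 320^3 / 12 = 1018538666.67 mm^4
y_t = 160.0 mm
M_cr = fr * I / y_t = 3.668 * 1018538666.67 / 160.0 N-mm
= 23.3498 kN-m

23.3498 kN-m


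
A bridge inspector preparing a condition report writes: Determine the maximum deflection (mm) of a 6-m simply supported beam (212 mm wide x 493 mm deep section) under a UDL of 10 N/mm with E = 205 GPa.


I = 212 * 493^3 / 12 = 2116875773.67 mm^4
L = 6000.0 mm, w = 10 N/mm, E = 205000.0 MPa
delta = 5 * w * L^4 / (384 * E * I)
= 5 * 10 * 6000.0^4 / (384 * 205000.0 * 2116875773.67)
= 0.3889 mm

0.3889 mm


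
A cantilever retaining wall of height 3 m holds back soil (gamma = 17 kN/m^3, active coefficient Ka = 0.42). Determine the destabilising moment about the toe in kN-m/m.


Pa = 0.5 * Ka * gamma * H^2
= 0.5 * 0.42 * 17 * 3^2
= 32.13 kN/m
Arm = H / 3 = 3 / 3 = 1.0 m
Mo = Pa * arm = Pa * H / 3 = 32.13 * 3 / 3 = 32.13 kN-m/m

32.13 kN-m/m


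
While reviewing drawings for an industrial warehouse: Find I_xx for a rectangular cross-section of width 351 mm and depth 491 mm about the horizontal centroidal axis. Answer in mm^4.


I = b * h^3 / 12
= 351 * 491^3 / 12
= 351 * 118370771 / 12
= 3462345051.75 mm^4

3462345051.75 mm^4


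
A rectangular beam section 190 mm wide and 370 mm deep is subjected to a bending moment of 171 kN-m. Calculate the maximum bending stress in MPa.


I = b * h^3 / 12 = 190 * 370^3 / 12 = 802005833.33 mm^4
y = h / 2 = 370 / 2 = 185.0 mm
M = 171 kN-m = 171000000.0 N-mm
sigma = M * y / I = 171000000.0 * 185.0 / 802005833.33
= 39.44 MPa

39.44 MPa


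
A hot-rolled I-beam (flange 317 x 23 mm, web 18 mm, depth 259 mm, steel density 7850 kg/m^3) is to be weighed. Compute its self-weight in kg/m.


A_flanges = 2 * 317 * 23 = 14582 mm^2
A_web = (259 - 2 * 23) * 18 = 3834 mm^2
A_total = 14582 + 3834 = 18416 mm^2 = 0.018416 m^2
Weight = rho * A = 7850 * 0.018416 = 144.5656 kg/m

144.5656 kg/m


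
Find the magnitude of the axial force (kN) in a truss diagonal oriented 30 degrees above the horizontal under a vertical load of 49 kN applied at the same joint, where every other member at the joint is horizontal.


At the joint, only the diagonal has a vertical component, so vertical equilibrium gives:
F * sin(30) = 49
F = 49 / sin(30)
= 49 / 0.5
= 98.0 kN

98.0 kN


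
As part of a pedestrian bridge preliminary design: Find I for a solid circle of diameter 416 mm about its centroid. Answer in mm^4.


r = d / 2 = 416 / 2 = 208.0 mm
I = pi * r^4 / 4 = pi * 208.0^4 / 4
= 1470087623.13 mm^4

1470087623.13 mm^4


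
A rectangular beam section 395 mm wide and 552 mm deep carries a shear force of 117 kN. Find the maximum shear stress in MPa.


A = b * h = 395 * 552 = 218040 mm^2
V = 117 kN = 117000.0 N
tau_max = 1.5 * V / A = 1.5 * 117000.0 / 218040
= 0.8049 MPa

0.8049 MPa


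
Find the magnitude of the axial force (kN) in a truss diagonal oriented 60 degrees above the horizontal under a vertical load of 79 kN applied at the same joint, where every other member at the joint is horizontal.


At the joint, only the diagonal has a vertical component, so vertical equilibrium gives:
F * sin(60) = 79
F = 79 / sin(60)
= 79 / 0.866025
= 91.22 kN

91.22 kN


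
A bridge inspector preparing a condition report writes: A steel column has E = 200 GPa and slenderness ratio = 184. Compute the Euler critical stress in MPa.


sigma_cr = pi^2 * E / lambda^2
= 9.8696 * 200000.0 / 184^2
= 9.8696 * 200000.0 / 33856
= 58.3034 MPa

58.3034 MPa


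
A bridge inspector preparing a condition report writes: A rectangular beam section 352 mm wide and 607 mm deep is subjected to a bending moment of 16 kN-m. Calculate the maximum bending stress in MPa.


I = b * h^3 / 12 = 352 * 607^3 / 12 = 6560357261.33 mm^4
y = h / 2 = 607 / 2 = 303.5 mm
M = 16 kN-m = 16000000.0 N-mm
sigma = M * y / I = 16000000.0 * 303.5 / 6560357261.33
= 0.74 MPa

0.74 MPa


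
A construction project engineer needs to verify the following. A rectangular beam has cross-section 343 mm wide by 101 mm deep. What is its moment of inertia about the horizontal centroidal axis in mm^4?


I = b * h^3 / 12
= 343 * 101^3 / 12
= 343 * 1030301 / 12
= 29449436.92 mm^4

29449436.92 mm^4


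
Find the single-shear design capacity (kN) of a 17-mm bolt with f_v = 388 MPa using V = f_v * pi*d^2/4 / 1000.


A = pi * d^2 / 4 = pi * 17^2 / 4 = 226.9801 mm^2
V = f_v * A / 1000 = 388 * 226.9801 / 1000
= 88.0683 kN

88.0683 kN


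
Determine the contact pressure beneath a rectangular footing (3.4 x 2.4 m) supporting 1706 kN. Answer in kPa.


A = 3.4 * 2.4 = 8.16 m^2
q = P / A = 1706 / 8.16
= 209.0686 kPa

209.0686 kPa


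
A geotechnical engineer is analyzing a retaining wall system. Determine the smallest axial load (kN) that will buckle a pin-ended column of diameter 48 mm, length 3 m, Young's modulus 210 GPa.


I = pi * d^4 / 64 = 260576.26 mm^4
L = 3000.0 mm
P_cr = pi^2 * E * I / L^2
= 9.8696 * 210000.0 * 260576.26 / 3000.0^2
= 60008.31 N = 60.0083 kN

60.0083 kN


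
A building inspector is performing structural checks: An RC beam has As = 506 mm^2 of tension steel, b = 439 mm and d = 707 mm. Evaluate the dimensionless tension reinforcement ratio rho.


rho = As / (b * d)
= 506 / (439 * 707)
= 506 / 310373
= 0.00163 (dimensionless)

0.00163 (dimensionless)


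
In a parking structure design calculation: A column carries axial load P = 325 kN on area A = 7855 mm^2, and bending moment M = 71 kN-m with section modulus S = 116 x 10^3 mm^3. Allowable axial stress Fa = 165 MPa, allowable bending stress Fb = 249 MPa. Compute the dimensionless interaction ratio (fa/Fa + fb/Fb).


f_a = P / A = 325000.0 / 7855 = 41.3749 MPa
f_b = M / S = 71000000.0 / 116000.0 = 612.069 MPa
Ratio = f_a / Fa + f_b / Fb
= 41.3749 / 165 + 612.069 / 249
= 2.7089 (dimensionless)

2.7089 (dimensionless)


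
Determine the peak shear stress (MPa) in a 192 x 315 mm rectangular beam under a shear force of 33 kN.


A = b * h = 192 * 315 = 60480 mm^2
V = 33 kN = 33000.0 N
tau_max = 1.5 * V / A = 1.5 * 33000.0 / 60480
= 0.8185 MPa

0.8185 MPa


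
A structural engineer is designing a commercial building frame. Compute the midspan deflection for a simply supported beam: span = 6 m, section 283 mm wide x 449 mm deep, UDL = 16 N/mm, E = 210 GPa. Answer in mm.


I = 283 * 449^3 / 12 = 2134736188.92 mm^4
L = 6000.0 mm, w = 16 N/mm, E = 210000.0 MPa
delta = 5 * w * L^4 / (384 * E * I)
= 5 * 16 * 6000.0^4 / (384 * 210000.0 * 2134736188.92)
= 0.6023 mm

0.6023 mm


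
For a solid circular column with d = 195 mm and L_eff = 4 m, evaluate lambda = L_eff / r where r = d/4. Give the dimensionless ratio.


Radius of gyration r = d / 4 = 195 / 4 = 48.75 mm
L_eff = 4000.0 mm
Slenderness ratio = L / r = 4000.0 / 48.75 = 82.05 (dimensionless)

82.05 (dimensionless)


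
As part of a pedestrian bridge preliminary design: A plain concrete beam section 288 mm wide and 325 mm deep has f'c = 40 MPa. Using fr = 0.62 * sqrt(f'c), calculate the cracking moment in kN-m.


fr = 0.62 * sqrt(40) = 0.62 * 6.3246 = 3.9212 MPa
I = 288 * 325^3 / 12 = 823875000.0 mm^4
y_t = 162.5 mm
M_cr = fr * I / y_t = 3.9212 * 823875000.0 / 162.5 N-mm
= 19.8806 kN-m

19.8806 kN-m
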